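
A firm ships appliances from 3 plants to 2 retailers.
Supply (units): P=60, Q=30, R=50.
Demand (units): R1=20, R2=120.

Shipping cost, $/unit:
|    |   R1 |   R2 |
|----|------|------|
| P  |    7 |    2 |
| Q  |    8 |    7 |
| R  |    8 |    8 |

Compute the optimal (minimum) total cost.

One minimum-cost allocation:
  P->R2: 60 × $2 = $120
  Q->R2: 30 × $7 = $210
  R->R1: 20 × $8 = $160
  R->R2: 30 × $8 = $240
Total = 120 + 210 + 160 + 240 = $730.
(Supply check: P ships 60; Q ships 30; R ships 50.)

730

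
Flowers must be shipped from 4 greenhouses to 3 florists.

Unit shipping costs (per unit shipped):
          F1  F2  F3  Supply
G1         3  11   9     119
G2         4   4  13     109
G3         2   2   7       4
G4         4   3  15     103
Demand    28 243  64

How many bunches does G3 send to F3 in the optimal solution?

0

The minimum-cost plan:
  G1→F1: 28 × 3 = 84
  G1→F2: 27 × 11 = 297
  G1→F3: 64 × 9 = 576
  G2→F2: 109 × 4 = 436
  G3→F2: 4 × 2 = 8
  G4→F2: 103 × 3 = 309
Total cost = 1710.
The route G3→F3 is not used.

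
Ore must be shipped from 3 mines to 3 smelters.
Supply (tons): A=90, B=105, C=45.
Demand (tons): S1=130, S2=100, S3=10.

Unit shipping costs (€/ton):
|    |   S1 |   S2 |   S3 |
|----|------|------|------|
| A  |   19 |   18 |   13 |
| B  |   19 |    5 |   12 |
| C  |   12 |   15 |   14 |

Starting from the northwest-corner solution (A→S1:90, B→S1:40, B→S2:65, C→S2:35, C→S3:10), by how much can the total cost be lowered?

Current plan cost = 90·19 + 40·19 + 65·5 + 35·15 + 10·14 = €3460.
Optimal plan:
  A to S1: 85 × €19 = €1615
  A to S3: 5 × €13 = €65
  B to S2: 100 × €5 = €500
  B to S3: 5 × €12 = €60
  C to S1: 45 × €12 = €540
Optimal cost = €2780.
Saving = 3460 − 2780 = €680.

680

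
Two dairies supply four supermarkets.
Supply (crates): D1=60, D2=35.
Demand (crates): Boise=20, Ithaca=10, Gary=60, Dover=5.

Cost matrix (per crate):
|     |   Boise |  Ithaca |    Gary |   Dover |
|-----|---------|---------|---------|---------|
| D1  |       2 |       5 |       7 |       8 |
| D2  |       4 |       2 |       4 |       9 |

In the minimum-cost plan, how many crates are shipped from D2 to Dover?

The minimum-cost plan:
  D1 to Boise: 20 × 2 = 40
  D1 to Ithaca: 10 × 5 = 50
  D1 to Gary: 25 × 7 = 175
  D1 to Dover: 5 × 8 = 40
  D2 to Gary: 35 × 4 = 140
Total cost = 445.
The route D2→Dover is not used.

0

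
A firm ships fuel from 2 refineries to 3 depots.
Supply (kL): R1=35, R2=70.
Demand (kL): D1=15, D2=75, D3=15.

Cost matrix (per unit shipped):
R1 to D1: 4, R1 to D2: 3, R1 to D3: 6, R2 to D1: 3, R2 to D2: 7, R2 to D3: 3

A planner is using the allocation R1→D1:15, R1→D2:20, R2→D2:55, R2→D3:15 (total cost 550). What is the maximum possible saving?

75

Current plan cost = 15·4 + 20·3 + 55·7 + 15·3 = 550.
Optimal plan:
  R1 to D2: 35 × 3 = 105
  R2 to D1: 15 × 3 = 45
  R2 to D2: 40 × 7 = 280
  R2 to D3: 15 × 3 = 45
Optimal cost = 475.
Saving = 550 − 475 = 75.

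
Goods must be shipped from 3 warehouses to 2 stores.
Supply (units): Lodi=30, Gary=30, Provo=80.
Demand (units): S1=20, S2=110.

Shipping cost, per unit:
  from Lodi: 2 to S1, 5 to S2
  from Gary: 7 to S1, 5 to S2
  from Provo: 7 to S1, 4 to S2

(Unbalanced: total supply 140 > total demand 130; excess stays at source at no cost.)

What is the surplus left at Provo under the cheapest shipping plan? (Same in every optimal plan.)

0

Minimum-cost shipments:
  Lodi–S1: 20 × 2 = 40
  Lodi–S2: 10 × 5 = 50
  Gary–S2: 20 × 5 = 100
  Provo–S2: 80 × 4 = 320
Total cost = 510.
Provo ships 80 of its 80, leaving 0.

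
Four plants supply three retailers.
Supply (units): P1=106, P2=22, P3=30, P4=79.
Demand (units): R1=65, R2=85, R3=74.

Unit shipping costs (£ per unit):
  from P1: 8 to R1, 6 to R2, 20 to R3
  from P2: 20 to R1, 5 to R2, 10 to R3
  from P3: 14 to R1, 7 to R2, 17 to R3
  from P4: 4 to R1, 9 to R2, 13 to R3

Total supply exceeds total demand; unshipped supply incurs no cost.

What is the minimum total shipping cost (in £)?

Optimal allocation:
  P1→R1: 8 × £8 = £64
  P1→R2: 85 × £6 = £510
  P2→R3: 22 × £10 = £220
  P3→R3: 30 × £17 = £510
  P4→R1: 57 × £4 = £228
  P4→R3: 22 × £13 = £286
Total = 64 + 510 + 220 + 510 + 228 + 286 = £1818.

1818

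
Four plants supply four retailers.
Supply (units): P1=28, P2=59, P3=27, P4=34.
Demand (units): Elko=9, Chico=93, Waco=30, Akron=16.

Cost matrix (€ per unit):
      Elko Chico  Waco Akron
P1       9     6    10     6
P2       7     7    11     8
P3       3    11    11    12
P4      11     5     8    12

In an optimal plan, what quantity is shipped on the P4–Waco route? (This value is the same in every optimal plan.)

12

Solving gives:
  P1 to Chico: 12 × €6 = €72
  P1 to Akron: 16 × €6 = €96
  P2 to Chico: 59 × €7 = €413
  P3 to Elko: 9 × €3 = €27
  P3 to Waco: 18 × €11 = €198
  P4 to Chico: 22 × €5 = €110
  P4 to Waco: 12 × €8 = €96
Total cost = €1012.
So P4→Waco carries 12 units.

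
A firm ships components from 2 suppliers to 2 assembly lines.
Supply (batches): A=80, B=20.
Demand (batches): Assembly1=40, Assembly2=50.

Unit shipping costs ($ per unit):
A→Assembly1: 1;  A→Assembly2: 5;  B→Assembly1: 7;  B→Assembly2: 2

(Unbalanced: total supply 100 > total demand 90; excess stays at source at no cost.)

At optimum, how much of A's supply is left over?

10

Minimum-cost shipments:
  A->Assembly1: 40 × $1 = $40
  A->Assembly2: 30 × $5 = $150
  B->Assembly2: 20 × $2 = $40
Total cost = $230.
A ships 70 of its 80, leaving 10.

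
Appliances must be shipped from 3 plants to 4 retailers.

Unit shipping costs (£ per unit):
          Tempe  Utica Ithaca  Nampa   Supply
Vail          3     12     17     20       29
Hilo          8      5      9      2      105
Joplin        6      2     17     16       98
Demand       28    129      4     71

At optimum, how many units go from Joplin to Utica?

98

Optimal shipments:
  Vail->Tempe: 28 × £3 = £84
  Vail->Utica: 1 × £12 = £12
  Hilo->Utica: 30 × £5 = £150
  Hilo->Ithaca: 4 × £9 = £36
  Hilo->Nampa: 71 × £2 = £142
  Joplin->Utica: 98 × £2 = £196
Total cost = £620.
So Joplin→Utica carries 98 units.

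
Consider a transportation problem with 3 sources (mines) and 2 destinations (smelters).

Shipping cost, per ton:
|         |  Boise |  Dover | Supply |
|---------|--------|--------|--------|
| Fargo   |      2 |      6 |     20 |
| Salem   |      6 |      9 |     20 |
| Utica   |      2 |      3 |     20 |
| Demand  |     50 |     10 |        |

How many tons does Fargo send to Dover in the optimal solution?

0

The minimum-cost plan:
  Fargo->Boise: 20 × 2 = 40
  Salem->Boise: 20 × 6 = 120
  Utica->Boise: 10 × 2 = 20
  Utica->Dover: 10 × 3 = 30
Total cost = 210.
The route Fargo→Dover is not used.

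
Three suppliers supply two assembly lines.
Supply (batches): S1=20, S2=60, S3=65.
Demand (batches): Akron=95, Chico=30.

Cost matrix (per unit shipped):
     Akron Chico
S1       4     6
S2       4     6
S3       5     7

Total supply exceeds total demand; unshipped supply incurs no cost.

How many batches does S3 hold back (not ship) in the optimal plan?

An optimal plan:
  S1 to Chico: 20 batches
  S2 to Akron: 60 batches
  S3 to Akron: 35 batches
  S3 to Chico: 10 batches
Total cost = 605.
S3 ships 45 of its 65, leaving 20.

20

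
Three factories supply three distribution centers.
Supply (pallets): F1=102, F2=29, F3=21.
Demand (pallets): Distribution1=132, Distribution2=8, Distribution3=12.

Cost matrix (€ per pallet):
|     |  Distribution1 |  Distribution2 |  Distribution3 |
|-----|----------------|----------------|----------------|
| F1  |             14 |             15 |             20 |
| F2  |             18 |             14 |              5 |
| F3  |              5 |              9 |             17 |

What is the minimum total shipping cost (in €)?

A cheapest plan:
  F1→Distribution1: 102 pallets
  F2→Distribution1: 9 pallets
  F2→Distribution2: 8 pallets
  F2→Distribution3: 12 pallets
  F3→Distribution1: 21 pallets
Total cost = €1867.

1867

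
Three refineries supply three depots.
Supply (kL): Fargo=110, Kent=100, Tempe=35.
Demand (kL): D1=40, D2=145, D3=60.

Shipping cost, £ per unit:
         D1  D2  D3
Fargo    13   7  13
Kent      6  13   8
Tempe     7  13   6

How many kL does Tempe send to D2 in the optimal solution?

The minimum-cost plan:
  Fargo–D2: 110 × £7 = £770
  Kent–D1: 40 × £6 = £240
  Kent–D2: 35 × £13 = £455
  Kent–D3: 25 × £8 = £200
  Tempe–D3: 35 × £6 = £210
Total cost = £1875.
The route Tempe→D2 is not used.

0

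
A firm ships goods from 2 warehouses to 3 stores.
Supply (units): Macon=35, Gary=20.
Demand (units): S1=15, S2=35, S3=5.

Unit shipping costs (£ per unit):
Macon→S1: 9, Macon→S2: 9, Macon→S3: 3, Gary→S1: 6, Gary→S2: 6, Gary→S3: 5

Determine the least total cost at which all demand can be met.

405

A cheapest plan:
  Macon–S1: 15 × £9 = £135
  Macon–S2: 15 × £9 = £135
  Macon–S3: 5 × £3 = £15
  Gary–S2: 20 × £6 = £120
Total = 135 + 135 + 15 + 120 = £405.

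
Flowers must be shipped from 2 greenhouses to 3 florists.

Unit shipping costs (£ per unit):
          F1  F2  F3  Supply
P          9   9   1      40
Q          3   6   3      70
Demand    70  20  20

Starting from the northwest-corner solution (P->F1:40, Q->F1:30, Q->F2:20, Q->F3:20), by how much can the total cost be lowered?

220

Current plan cost = 40·9 + 30·3 + 20·6 + 20·3 = £630.
Optimal plan:
  P–F2: 20 × £9 = £180
  P–F3: 20 × £1 = £20
  Q–F1: 70 × £3 = £210
Optimal cost = £410.
Saving = 630 − 410 = £220.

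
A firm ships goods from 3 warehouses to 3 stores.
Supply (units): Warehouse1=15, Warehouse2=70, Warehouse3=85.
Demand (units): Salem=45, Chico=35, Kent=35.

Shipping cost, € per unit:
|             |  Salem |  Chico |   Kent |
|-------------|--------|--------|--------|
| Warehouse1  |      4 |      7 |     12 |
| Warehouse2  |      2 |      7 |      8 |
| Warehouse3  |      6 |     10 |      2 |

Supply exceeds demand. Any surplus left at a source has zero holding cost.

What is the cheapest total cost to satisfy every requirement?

Optimal allocation:
  Warehouse1–Chico: 15 units
  Warehouse2–Salem: 45 units
  Warehouse2–Chico: 20 units
  Warehouse3–Kent: 35 units
Total cost = €405.
(Supply check: Warehouse1 ships 15; Warehouse2 ships 65; Warehouse3 ships 35.)

405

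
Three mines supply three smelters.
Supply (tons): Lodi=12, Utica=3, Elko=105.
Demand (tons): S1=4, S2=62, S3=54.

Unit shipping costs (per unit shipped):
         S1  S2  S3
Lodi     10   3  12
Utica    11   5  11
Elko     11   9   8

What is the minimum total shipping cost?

950

One minimum-cost allocation:
  Lodi→S2: 12 × 3 = 36
  Utica→S2: 3 × 5 = 15
  Elko→S1: 4 × 11 = 44
  Elko→S2: 47 × 9 = 423
  Elko→S3: 54 × 8 = 432
Total = 36 + 15 + 44 + 423 + 432 = 950.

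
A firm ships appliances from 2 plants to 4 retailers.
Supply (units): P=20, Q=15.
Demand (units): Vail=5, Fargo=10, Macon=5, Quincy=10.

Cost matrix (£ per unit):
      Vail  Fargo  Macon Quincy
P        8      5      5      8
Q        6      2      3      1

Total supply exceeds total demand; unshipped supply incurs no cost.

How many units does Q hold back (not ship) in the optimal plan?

Minimum-cost shipments:
  P->Vail: 5 × £8 = £40
  P->Fargo: 5 × £5 = £25
  P->Macon: 5 × £5 = £25
  Q->Fargo: 5 × £2 = £10
  Q->Quincy: 10 × £1 = £10
Total cost = £110.
Q ships 15 of its 15, leaving 0.

0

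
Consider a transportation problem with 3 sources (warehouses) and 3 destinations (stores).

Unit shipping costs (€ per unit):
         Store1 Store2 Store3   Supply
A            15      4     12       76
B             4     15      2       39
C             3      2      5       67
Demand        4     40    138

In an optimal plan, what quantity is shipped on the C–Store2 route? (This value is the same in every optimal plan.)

0

Optimal shipments:
  A->Store2: 40 units
  A->Store3: 36 units
  B->Store3: 39 units
  C->Store1: 4 units
  C->Store3: 63 units
Total cost = €997.
The route C→Store2 is not used.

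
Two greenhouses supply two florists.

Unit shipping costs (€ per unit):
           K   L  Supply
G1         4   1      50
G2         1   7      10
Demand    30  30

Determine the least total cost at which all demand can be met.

An optimal shipping plan:
  G1→K: 20 × €4 = €80
  G1→L: 30 × €1 = €30
  G2→K: 10 × €1 = €10
Total = 80 + 30 + 10 = €120.

120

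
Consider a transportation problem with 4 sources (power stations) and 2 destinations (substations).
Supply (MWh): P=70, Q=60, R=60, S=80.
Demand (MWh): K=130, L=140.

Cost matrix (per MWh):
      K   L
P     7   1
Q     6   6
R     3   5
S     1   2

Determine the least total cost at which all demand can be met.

700

Optimal allocation:
  P–L: 70 × 1 = 70
  Q–L: 60 × 6 = 360
  R–K: 60 × 3 = 180
  S–K: 70 × 1 = 70
  S–L: 10 × 2 = 20
Total = 70 + 360 + 180 + 70 + 20 = 700.
(Supply check: P ships 70; Q ships 60; R ships 60; S ships 80.)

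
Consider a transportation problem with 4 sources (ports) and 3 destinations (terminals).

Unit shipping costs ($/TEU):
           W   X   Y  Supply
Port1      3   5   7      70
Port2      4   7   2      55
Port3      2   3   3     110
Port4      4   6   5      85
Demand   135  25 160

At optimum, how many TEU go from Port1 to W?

70

The minimum-cost plan:
  Port1→W: 70 × $3 = $210
  Port2→Y: 55 × $2 = $110
  Port3→W: 65 × $2 = $130
  Port3→X: 25 × $3 = $75
  Port3→Y: 20 × $3 = $60
  Port4→Y: 85 × $5 = $425
Total cost = $1010.
So Port1→W carries 70 TEU.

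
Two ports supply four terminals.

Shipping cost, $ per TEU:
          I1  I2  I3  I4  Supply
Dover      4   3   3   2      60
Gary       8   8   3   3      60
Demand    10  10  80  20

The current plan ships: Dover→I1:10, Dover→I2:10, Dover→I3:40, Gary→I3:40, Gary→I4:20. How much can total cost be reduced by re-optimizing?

20

Current plan cost = 10·4 + 10·3 + 40·3 + 40·3 + 20·3 = $370.
Optimal plan:
  Dover–I1: 10 × $4 = $40
  Dover–I2: 10 × $3 = $30
  Dover–I3: 20 × $3 = $60
  Dover–I4: 20 × $2 = $40
  Gary–I3: 60 × $3 = $180
Optimal cost = $350.
Saving = 370 − 350 = $20.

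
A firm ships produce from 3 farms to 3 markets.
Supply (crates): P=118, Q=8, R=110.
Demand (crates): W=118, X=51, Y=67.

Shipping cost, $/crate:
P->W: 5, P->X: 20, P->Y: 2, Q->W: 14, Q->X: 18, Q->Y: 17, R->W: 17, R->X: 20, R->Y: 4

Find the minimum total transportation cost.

1862

Optimal allocation:
  P–W: 118 crates
  Q–X: 8 crates
  R–X: 43 crates
  R–Y: 67 crates
Total cost = $1862.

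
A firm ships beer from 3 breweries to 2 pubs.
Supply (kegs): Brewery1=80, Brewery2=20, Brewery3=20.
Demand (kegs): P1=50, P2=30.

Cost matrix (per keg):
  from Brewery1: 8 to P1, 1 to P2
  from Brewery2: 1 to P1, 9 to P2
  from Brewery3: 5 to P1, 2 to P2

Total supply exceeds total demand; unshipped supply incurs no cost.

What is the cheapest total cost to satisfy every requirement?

230

A cheapest plan:
  Brewery1→P1: 10 kegs
  Brewery1→P2: 30 kegs
  Brewery2→P1: 20 kegs
  Brewery3→P1: 20 kegs
Total cost = 230.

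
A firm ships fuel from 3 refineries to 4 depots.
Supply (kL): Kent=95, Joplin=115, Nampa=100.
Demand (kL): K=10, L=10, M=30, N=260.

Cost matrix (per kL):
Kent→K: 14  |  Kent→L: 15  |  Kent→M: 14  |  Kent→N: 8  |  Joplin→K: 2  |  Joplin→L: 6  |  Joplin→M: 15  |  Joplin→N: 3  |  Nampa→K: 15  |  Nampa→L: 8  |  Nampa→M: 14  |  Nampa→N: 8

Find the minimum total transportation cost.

One minimum-cost allocation:
  Kent to N: 95 × 8 = 760
  Joplin to K: 10 × 2 = 20
  Joplin to N: 105 × 3 = 315
  Nampa to L: 10 × 8 = 80
  Nampa to M: 30 × 14 = 420
  Nampa to N: 60 × 8 = 480
Total = 760 + 20 + 315 + 80 + 420 + 480 = 2075.

2075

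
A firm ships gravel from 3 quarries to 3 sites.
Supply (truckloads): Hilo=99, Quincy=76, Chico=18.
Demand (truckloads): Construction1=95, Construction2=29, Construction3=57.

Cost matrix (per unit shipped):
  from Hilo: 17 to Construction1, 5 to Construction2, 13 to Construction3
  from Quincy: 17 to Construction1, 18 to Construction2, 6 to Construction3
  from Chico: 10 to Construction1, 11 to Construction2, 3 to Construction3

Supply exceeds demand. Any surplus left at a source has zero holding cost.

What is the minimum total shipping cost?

1976

Optimal allocation:
  Hilo→Construction1: 58 × 17 = 986
  Hilo→Construction2: 29 × 5 = 145
  Quincy→Construction1: 19 × 17 = 323
  Quincy→Construction3: 57 × 6 = 342
  Chico→Construction1: 18 × 10 = 180
Total = 986 + 145 + 323 + 342 + 180 = 1976.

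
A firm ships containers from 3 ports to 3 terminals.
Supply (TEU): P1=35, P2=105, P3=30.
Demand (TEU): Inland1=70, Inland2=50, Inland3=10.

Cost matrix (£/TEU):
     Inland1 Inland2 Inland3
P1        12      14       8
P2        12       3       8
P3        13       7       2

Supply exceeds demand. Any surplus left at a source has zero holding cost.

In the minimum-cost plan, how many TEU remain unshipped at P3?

An optimal plan:
  P1 to Inland1: 15 × £12 = £180
  P2 to Inland1: 55 × £12 = £660
  P2 to Inland2: 50 × £3 = £150
  P3 to Inland3: 10 × £2 = £20
Total cost = £1010.
P3 ships 10 of its 30, leaving 20.

20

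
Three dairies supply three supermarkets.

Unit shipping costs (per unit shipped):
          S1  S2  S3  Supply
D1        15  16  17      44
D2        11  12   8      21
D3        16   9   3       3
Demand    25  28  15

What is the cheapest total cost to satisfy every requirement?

A cheapest plan:
  D1–S1: 16 × 15 = 240
  D1–S2: 28 × 16 = 448
  D2–S1: 9 × 11 = 99
  D2–S3: 12 × 8 = 96
  D3–S3: 3 × 3 = 9
Total = 240 + 448 + 99 + 96 + 9 = 892.
(Supply check: D1 ships 44; D2 ships 21; D3 ships 3.)

892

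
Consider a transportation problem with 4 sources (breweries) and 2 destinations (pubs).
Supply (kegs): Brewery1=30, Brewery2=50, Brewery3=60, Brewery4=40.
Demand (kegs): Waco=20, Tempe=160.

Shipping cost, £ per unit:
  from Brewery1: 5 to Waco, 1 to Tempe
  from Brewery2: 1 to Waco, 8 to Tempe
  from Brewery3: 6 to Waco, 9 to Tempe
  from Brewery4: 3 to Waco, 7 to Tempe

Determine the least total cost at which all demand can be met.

1110

Optimal allocation:
  Brewery1–Tempe: 30 × £1 = £30
  Brewery2–Waco: 20 × £1 = £20
  Brewery2–Tempe: 30 × £8 = £240
  Brewery3–Tempe: 60 × £9 = £540
  Brewery4–Tempe: 40 × £7 = £280
Total = 30 + 20 + 240 + 540 + 280 = £1110.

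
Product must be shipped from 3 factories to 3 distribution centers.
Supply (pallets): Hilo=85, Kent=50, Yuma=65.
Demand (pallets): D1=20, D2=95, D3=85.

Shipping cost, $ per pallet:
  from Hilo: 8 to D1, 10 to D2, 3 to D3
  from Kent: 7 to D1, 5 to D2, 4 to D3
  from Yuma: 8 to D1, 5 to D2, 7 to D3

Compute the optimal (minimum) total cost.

870

Optimal allocation:
  Hilo→D3: 85 × $3 = $255
  Kent→D1: 20 × $7 = $140
  Kent→D2: 30 × $5 = $150
  Yuma→D2: 65 × $5 = $325
Total = 255 + 140 + 150 + 325 = $870.
(Supply check: Hilo ships 85; Kent ships 50; Yuma ships 65.)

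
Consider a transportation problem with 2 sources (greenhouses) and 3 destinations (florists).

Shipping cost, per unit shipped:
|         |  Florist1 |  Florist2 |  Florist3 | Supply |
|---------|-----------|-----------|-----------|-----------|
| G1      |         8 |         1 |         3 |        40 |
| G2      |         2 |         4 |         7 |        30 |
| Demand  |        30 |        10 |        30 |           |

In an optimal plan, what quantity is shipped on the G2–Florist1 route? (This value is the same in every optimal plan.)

30

The minimum-cost plan:
  G1→Florist2: 10 bunches
  G1→Florist3: 30 bunches
  G2→Florist1: 30 bunches
Total cost = 160.
So G2→Florist1 carries 30 bunches.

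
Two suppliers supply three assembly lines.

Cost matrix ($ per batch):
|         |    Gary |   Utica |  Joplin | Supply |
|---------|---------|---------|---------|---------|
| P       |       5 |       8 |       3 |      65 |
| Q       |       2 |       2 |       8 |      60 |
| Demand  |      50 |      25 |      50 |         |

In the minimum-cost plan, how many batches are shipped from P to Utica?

0

The minimum-cost plan:
  P→Gary: 15 batches
  P→Joplin: 50 batches
  Q→Gary: 35 batches
  Q→Utica: 25 batches
Total cost = $345.
The route P→Utica is not used.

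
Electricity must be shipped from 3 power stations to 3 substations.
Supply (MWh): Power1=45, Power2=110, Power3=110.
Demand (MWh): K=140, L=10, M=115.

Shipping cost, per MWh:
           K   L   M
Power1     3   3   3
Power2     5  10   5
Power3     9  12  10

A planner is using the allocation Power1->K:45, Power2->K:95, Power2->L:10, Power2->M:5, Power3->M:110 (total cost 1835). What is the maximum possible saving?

160

Current plan cost = 45·3 + 95·5 + 10·10 + 5·5 + 110·10 = 1835.
Optimal plan:
  Power1->L: 10 × 3 = 30
  Power1->M: 35 × 3 = 105
  Power2->K: 30 × 5 = 150
  Power2->M: 80 × 5 = 400
  Power3->K: 110 × 9 = 990
Optimal cost = 1675.
Saving = 1835 − 1675 = 160.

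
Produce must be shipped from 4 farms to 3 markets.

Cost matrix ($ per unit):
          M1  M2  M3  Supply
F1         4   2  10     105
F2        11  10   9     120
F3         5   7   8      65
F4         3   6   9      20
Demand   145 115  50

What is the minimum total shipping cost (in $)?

1805

A cheapest plan:
  F1–M2: 105 × $2 = $210
  F2–M1: 60 × $11 = $660
  F2–M2: 10 × $10 = $100
  F2–M3: 50 × $9 = $450
  F3–M1: 65 × $5 = $325
  F4–M1: 20 × $3 = $60
Total = 210 + 660 + 100 + 450 + 325 + 60 = $1805.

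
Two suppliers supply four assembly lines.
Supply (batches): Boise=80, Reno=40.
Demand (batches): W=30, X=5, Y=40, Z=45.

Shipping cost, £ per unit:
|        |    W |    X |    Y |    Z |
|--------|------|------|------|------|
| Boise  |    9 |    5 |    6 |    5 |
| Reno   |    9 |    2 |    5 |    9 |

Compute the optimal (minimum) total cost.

One minimum-cost allocation:
  Boise→W: 30 × £9 = £270
  Boise→Y: 5 × £6 = £30
  Boise→Z: 45 × £5 = £225
  Reno→X: 5 × £2 = £10
  Reno→Y: 35 × £5 = £175
Total = 270 + 30 + 225 + 10 + 175 = £710.

710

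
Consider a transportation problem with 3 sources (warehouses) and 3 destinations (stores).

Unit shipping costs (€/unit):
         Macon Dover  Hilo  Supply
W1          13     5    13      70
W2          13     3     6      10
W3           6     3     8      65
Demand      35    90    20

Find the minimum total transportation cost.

760

Optimal allocation:
  W1–Dover: 70 × €5 = €350
  W2–Hilo: 10 × €6 = €60
  W3–Macon: 35 × €6 = €210
  W3–Dover: 20 × €3 = €60
  W3–Hilo: 10 × €8 = €80
Total = 350 + 60 + 210 + 60 + 80 = €760.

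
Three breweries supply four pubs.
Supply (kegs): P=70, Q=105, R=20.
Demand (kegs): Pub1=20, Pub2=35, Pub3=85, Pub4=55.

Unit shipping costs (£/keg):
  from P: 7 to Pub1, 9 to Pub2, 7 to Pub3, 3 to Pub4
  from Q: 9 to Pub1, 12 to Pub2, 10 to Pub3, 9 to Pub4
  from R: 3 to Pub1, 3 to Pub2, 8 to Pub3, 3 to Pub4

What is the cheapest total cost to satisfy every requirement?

Optimal allocation:
  P->Pub2: 15 kegs
  P->Pub4: 55 kegs
  Q->Pub1: 20 kegs
  Q->Pub3: 85 kegs
  R->Pub2: 20 kegs
Total cost = £1390.
(Supply check: P ships 70; Q ships 105; R ships 20.)

1390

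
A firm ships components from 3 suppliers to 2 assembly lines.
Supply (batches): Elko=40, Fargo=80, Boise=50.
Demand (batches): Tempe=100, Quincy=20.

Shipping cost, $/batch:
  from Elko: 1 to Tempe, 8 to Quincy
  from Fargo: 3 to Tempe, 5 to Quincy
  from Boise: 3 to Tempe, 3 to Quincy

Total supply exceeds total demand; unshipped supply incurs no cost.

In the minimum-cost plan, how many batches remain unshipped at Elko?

An optimal plan:
  Elko→Tempe: 40 × $1 = $40
  Fargo→Tempe: 30 × $3 = $90
  Boise→Tempe: 30 × $3 = $90
  Boise→Quincy: 20 × $3 = $60
Total cost = $280.
Elko ships 40 of its 40, leaving 0.

0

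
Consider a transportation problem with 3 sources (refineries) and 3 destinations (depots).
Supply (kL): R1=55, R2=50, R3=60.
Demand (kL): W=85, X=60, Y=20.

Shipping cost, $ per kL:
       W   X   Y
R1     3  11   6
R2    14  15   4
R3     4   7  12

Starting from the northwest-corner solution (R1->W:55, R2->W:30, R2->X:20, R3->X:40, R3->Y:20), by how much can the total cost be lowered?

Current plan cost = 55·3 + 30·14 + 20·15 + 40·7 + 20·12 = $1405.
Optimal plan:
  R1–W: 55 × $3 = $165
  R2–X: 30 × $15 = $450
  R2–Y: 20 × $4 = $80
  R3–W: 30 × $4 = $120
  R3–X: 30 × $7 = $210
Optimal cost = $1025.
Saving = 1405 − 1025 = $380.

380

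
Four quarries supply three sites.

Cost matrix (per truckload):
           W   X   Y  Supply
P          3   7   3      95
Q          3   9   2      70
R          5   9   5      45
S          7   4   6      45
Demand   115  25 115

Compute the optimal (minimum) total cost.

870

One minimum-cost allocation:
  P to W: 70 × 3 = 210
  P to Y: 25 × 3 = 75
  Q to Y: 70 × 2 = 140
  R to W: 45 × 5 = 225
  S to X: 25 × 4 = 100
  S to Y: 20 × 6 = 120
Total = 210 + 75 + 140 + 225 + 100 + 120 = 870.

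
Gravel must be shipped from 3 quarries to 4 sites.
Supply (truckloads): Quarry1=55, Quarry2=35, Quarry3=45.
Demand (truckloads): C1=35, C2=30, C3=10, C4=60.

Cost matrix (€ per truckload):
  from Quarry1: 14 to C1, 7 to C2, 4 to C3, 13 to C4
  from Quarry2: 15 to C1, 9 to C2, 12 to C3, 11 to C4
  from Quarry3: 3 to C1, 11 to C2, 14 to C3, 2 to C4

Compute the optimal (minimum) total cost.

Optimal allocation:
  Quarry1–C2: 30 × €7 = €210
  Quarry1–C3: 10 × €4 = €40
  Quarry1–C4: 15 × €13 = €195
  Quarry2–C4: 35 × €11 = €385
  Quarry3–C1: 35 × €3 = €105
  Quarry3–C4: 10 × €2 = €20
Total = 210 + 40 + 195 + 385 + 105 + 20 = €955.

955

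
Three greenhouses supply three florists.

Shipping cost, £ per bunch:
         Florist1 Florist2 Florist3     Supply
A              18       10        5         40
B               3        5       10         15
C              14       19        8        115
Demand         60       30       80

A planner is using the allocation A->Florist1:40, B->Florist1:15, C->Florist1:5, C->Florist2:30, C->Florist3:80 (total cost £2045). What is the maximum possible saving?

460

Current plan cost = 40·18 + 15·3 + 5·14 + 30·19 + 80·8 = £2045.
Optimal plan:
  A→Florist2: 30 × £10 = £300
  A→Florist3: 10 × £5 = £50
  B→Florist1: 15 × £3 = £45
  C→Florist1: 45 × £14 = £630
  C→Florist3: 70 × £8 = £560
Optimal cost = £1585.
Saving = 2045 − 1585 = £460.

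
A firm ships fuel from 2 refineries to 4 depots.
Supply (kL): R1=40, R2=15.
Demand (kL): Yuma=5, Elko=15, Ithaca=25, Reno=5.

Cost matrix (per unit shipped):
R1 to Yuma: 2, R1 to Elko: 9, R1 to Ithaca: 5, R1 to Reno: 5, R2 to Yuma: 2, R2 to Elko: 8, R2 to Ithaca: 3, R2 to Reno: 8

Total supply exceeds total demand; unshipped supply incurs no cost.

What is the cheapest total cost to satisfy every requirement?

Optimal allocation:
  R1 to Yuma: 5 × 2 = 10
  R1 to Elko: 15 × 9 = 135
  R1 to Ithaca: 10 × 5 = 50
  R1 to Reno: 5 × 5 = 25
  R2 to Ithaca: 15 × 3 = 45
Total = 10 + 135 + 50 + 25 + 45 = 265.
(Supply check: R1 ships 35; R2 ships 15.)

265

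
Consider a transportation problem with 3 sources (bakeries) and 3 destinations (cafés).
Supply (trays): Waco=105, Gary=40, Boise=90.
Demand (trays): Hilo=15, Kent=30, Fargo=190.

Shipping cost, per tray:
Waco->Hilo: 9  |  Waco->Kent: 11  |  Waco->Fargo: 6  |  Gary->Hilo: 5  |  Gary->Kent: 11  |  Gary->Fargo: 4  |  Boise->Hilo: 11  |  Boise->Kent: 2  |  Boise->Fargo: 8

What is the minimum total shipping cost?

1345

Optimal allocation:
  Waco to Fargo: 105 × 6 = 630
  Gary to Hilo: 15 × 5 = 75
  Gary to Fargo: 25 × 4 = 100
  Boise to Kent: 30 × 2 = 60
  Boise to Fargo: 60 × 8 = 480
Total = 630 + 75 + 100 + 60 + 480 = 1345.
(Supply check: Waco ships 105; Gary ships 40; Boise ships 90.)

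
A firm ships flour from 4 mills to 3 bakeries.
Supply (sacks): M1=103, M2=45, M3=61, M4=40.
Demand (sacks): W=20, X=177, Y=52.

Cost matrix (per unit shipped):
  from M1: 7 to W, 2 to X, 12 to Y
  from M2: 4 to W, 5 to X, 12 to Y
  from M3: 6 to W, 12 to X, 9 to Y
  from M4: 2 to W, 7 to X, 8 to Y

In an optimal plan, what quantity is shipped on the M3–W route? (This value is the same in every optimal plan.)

9

Solving gives:
  M1→X: 103 × 2 = 206
  M2→X: 45 × 5 = 225
  M3→W: 9 × 6 = 54
  M3→Y: 52 × 9 = 468
  M4→W: 11 × 2 = 22
  M4→X: 29 × 7 = 203
Total cost = 1178.
So M3→W carries 9 sacks.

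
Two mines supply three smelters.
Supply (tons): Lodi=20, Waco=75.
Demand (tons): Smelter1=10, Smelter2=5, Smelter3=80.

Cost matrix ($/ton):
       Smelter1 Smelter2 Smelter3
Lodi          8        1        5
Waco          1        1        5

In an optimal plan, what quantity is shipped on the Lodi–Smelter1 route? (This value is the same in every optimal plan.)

0

Optimal shipments:
  Lodi→Smelter2: 5 × $1 = $5
  Lodi→Smelter3: 15 × $5 = $75
  Waco→Smelter1: 10 × $1 = $10
  Waco→Smelter3: 65 × $5 = $325
Total cost = $415.
The route Lodi→Smelter1 is not used.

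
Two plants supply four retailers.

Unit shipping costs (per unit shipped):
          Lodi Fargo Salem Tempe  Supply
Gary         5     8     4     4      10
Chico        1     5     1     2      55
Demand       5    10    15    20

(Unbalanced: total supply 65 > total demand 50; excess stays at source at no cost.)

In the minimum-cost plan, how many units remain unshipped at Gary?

10

Minimum-cost shipments:
  Chico->Lodi: 5 × 1 = 5
  Chico->Fargo: 10 × 5 = 50
  Chico->Salem: 15 × 1 = 15
  Chico->Tempe: 20 × 2 = 40
Total cost = 110.
Gary ships 0 of its 10, leaving 10.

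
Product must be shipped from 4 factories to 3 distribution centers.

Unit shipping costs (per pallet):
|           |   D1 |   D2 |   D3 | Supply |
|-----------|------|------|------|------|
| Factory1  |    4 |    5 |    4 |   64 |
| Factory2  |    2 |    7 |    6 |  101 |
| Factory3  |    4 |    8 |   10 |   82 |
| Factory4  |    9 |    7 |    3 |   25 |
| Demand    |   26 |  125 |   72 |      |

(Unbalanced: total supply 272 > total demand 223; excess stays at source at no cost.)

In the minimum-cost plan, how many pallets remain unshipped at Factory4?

An optimal plan:
  Factory1->D2: 64 × 5 = 320
  Factory2->D1: 26 × 2 = 52
  Factory2->D2: 28 × 7 = 196
  Factory2->D3: 47 × 6 = 282
  Factory3->D2: 33 × 8 = 264
  Factory4->D3: 25 × 3 = 75
Total cost = 1189.
Factory4 ships 25 of its 25, leaving 0.

0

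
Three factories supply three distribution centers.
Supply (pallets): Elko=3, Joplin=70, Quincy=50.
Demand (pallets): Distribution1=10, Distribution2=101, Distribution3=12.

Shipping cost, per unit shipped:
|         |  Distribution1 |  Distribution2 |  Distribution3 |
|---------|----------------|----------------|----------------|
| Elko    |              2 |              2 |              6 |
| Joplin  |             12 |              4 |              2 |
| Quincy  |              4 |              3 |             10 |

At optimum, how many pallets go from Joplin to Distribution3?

The minimum-cost plan:
  Elko→Distribution1: 3 pallets
  Joplin→Distribution2: 58 pallets
  Joplin→Distribution3: 12 pallets
  Quincy→Distribution1: 7 pallets
  Quincy→Distribution2: 43 pallets
Total cost = 419.
So Joplin→Distribution3 carries 12 pallets.

12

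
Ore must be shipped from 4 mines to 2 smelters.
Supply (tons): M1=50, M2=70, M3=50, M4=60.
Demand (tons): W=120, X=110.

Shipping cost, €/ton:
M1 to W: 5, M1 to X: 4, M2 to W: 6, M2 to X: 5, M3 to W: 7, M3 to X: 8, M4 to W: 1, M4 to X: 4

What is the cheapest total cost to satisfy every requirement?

970

One minimum-cost allocation:
  M1->W: 10 × €5 = €50
  M1->X: 40 × €4 = €160
  M2->X: 70 × €5 = €350
  M3->W: 50 × €7 = €350
  M4->W: 60 × €1 = €60
Total = 50 + 160 + 350 + 350 + 60 = €970.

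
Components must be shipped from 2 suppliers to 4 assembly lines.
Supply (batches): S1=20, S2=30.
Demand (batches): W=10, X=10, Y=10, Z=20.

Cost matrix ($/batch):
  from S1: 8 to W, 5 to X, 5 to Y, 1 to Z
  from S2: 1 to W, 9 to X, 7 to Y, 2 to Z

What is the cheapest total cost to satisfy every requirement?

150

One minimum-cost allocation:
  S1->X: 10 × $5 = $50
  S1->Y: 10 × $5 = $50
  S2->W: 10 × $1 = $10
  S2->Z: 20 × $2 = $40
Total = 50 + 50 + 10 + 40 = $150.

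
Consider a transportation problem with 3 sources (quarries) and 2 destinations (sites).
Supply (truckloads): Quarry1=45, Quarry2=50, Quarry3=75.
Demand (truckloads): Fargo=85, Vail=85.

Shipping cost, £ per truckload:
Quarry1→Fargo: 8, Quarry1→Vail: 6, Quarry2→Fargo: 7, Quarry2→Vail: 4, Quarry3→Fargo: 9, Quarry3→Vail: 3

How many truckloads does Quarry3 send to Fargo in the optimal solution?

0

The minimum-cost plan:
  Quarry1–Fargo: 45 × £8 = £360
  Quarry2–Fargo: 40 × £7 = £280
  Quarry2–Vail: 10 × £4 = £40
  Quarry3–Vail: 75 × £3 = £225
Total cost = £905.
The route Quarry3→Fargo is not used.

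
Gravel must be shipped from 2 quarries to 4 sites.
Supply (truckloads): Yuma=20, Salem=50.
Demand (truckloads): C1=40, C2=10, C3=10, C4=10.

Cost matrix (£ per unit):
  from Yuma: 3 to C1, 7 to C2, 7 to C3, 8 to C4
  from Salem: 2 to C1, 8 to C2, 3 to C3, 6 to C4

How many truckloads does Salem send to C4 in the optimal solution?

The minimum-cost plan:
  Yuma→C1: 10 truckloads
  Yuma→C2: 10 truckloads
  Salem→C1: 30 truckloads
  Salem→C3: 10 truckloads
  Salem→C4: 10 truckloads
Total cost = £250.
So Salem→C4 carries 10 truckloads.

10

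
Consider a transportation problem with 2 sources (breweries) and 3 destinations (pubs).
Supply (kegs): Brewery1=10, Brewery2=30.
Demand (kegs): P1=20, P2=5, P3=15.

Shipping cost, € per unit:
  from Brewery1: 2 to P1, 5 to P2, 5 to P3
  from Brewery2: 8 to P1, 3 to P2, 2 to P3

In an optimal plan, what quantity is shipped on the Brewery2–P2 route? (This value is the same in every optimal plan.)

5

The minimum-cost plan:
  Brewery1->P1: 10 × €2 = €20
  Brewery2->P1: 10 × €8 = €80
  Brewery2->P2: 5 × €3 = €15
  Brewery2->P3: 15 × €2 = €30
Total cost = €145.
So Brewery2→P2 carries 5 kegs.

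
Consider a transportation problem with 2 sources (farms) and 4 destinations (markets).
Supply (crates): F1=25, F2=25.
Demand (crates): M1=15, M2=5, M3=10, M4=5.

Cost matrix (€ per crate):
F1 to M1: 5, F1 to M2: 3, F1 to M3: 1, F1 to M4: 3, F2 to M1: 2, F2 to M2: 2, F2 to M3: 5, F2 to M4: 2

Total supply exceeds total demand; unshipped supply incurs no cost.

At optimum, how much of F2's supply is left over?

0

An optimal plan:
  F1→M3: 10 × €1 = €10
  F2→M1: 15 × €2 = €30
  F2→M2: 5 × €2 = €10
  F2→M4: 5 × €2 = €10
Total cost = €60.
F2 ships 25 of its 25, leaving 0.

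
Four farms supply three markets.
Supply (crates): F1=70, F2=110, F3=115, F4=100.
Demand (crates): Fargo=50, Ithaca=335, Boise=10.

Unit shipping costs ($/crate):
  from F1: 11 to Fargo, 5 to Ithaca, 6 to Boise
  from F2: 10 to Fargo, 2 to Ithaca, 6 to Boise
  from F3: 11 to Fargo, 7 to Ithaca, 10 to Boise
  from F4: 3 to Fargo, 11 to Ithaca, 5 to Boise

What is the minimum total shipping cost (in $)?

An optimal shipping plan:
  F1 to Ithaca: 70 × $5 = $350
  F2 to Ithaca: 110 × $2 = $220
  F3 to Ithaca: 115 × $7 = $805
  F4 to Fargo: 50 × $3 = $150
  F4 to Ithaca: 40 × $11 = $440
  F4 to Boise: 10 × $5 = $50
Total = 350 + 220 + 805 + 150 + 440 + 50 = $2015.

2015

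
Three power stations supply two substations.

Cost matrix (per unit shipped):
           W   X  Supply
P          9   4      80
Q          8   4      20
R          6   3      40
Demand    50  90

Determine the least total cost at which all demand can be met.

Optimal allocation:
  P->X: 80 × 4 = 320
  Q->W: 10 × 8 = 80
  Q->X: 10 × 4 = 40
  R->W: 40 × 6 = 240
Total = 320 + 80 + 40 + 240 = 680.

680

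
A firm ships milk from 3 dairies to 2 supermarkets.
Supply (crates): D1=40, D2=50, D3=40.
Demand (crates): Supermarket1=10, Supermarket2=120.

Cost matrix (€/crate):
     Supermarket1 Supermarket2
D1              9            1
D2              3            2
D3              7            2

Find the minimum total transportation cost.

Optimal allocation:
  D1->Supermarket2: 40 × €1 = €40
  D2->Supermarket1: 10 × €3 = €30
  D2->Supermarket2: 40 × €2 = €80
  D3->Supermarket2: 40 × €2 = €80
Total = 40 + 30 + 80 + 80 = €230.

230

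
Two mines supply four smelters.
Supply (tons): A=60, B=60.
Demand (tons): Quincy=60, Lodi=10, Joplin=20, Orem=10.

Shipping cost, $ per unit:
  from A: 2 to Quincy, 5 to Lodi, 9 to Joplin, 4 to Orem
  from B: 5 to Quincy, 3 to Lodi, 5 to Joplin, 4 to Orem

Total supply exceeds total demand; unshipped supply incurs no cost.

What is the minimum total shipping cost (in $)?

290

One minimum-cost allocation:
  A->Quincy: 60 × $2 = $120
  B->Lodi: 10 × $3 = $30
  B->Joplin: 20 × $5 = $100
  B->Orem: 10 × $4 = $40
Total = 120 + 30 + 100 + 40 = $290.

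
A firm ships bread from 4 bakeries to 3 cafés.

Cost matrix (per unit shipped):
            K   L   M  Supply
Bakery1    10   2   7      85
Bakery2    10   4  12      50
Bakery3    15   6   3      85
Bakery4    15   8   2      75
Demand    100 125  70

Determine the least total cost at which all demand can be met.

1755

An optimal shipping plan:
  Bakery1 to K: 45 × 10 = 450
  Bakery1 to L: 40 × 2 = 80
  Bakery2 to K: 50 × 10 = 500
  Bakery3 to L: 85 × 6 = 510
  Bakery4 to K: 5 × 15 = 75
  Bakery4 to M: 70 × 2 = 140
Total = 450 + 80 + 500 + 510 + 75 + 140 = 1755.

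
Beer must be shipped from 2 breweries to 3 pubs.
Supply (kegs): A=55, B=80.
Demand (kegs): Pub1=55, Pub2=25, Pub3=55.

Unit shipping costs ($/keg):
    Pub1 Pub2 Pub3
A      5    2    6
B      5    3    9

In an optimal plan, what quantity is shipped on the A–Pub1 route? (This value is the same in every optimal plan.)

The minimum-cost plan:
  A–Pub3: 55 × $6 = $330
  B–Pub1: 55 × $5 = $275
  B–Pub2: 25 × $3 = $75
Total cost = $680.
The route A→Pub1 is not used.

0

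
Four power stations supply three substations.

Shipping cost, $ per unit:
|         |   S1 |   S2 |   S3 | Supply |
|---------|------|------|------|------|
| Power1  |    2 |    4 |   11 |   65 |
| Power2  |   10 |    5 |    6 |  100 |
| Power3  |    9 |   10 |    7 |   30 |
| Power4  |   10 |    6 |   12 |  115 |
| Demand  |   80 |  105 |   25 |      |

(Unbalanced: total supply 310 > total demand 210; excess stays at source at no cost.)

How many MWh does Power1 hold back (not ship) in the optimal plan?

An optimal plan:
  Power1→S1: 65 × $2 = $130
  Power2→S2: 90 × $5 = $450
  Power2→S3: 10 × $6 = $60
  Power3→S1: 15 × $9 = $135
  Power3→S3: 15 × $7 = $105
  Power4→S2: 15 × $6 = $90
Total cost = $970.
Power1 ships 65 of its 65, leaving 0.

0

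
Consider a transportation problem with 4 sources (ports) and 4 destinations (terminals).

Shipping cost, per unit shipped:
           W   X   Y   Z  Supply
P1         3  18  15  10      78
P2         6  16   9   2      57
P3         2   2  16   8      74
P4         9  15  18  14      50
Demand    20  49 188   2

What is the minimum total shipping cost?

2785

A cheapest plan:
  P1→Y: 78 TEU
  P2→Y: 57 TEU
  P3→W: 20 TEU
  P3→X: 49 TEU
  P3→Y: 3 TEU
  P3→Z: 2 TEU
  P4→Y: 50 TEU
Total cost = 2785.
(Supply check: P1 ships 78; P2 ships 57; P3 ships 74; P4 ships 50.)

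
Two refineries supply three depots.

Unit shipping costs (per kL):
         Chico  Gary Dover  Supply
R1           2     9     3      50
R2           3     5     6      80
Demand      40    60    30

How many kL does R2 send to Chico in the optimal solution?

20

Optimal shipments:
  R1–Chico: 20 × 2 = 40
  R1–Dover: 30 × 3 = 90
  R2–Chico: 20 × 3 = 60
  R2–Gary: 60 × 5 = 300
Total cost = 490.
So R2→Chico carries 20 kL.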